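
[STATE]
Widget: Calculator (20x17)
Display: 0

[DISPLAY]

                   0
┌───┬───┬───┬───┐   
│ 7 │ 8 │ 9 │ ÷ │   
├───┼───┼───┼───┤   
│ 4 │ 5 │ 6 │ × │   
├───┼───┼───┼───┤   
│ 1 │ 2 │ 3 │ - │   
├───┼───┼───┼───┤   
│ 0 │ . │ = │ + │   
├───┼───┼───┼───┤   
│ C │ MC│ MR│ M+│   
└───┴───┴───┴───┘   
                    
                    
                    
                    
                    


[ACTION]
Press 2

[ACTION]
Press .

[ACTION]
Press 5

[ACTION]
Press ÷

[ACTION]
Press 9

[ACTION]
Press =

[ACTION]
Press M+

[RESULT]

        0.2777777778
┌───┬───┬───┬───┐   
│ 7 │ 8 │ 9 │ ÷ │   
├───┼───┼───┼───┤   
│ 4 │ 5 │ 6 │ × │   
├───┼───┼───┼───┤   
│ 1 │ 2 │ 3 │ - │   
├───┼───┼───┼───┤   
│ 0 │ . │ = │ + │   
├───┼───┼───┼───┤   
│ C │ MC│ MR│ M+│   
└───┴───┴───┴───┘   
                    
                    
                    
                    
                    


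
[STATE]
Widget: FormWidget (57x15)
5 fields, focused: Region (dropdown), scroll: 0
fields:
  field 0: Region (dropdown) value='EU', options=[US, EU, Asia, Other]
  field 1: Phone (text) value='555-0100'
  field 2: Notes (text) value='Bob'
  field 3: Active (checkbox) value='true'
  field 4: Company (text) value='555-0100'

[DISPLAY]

> Region:     [EU                                      ▼]
  Phone:      [555-0100                                 ]
  Notes:      [Bob                                      ]
  Active:     [x]                                        
  Company:    [555-0100                                 ]
                                                         
                                                         
                                                         
                                                         
                                                         
                                                         
                                                         
                                                         
                                                         
                                                         


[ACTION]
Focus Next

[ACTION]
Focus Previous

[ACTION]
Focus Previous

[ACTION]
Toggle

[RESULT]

  Region:     [EU                                      ▼]
  Phone:      [555-0100                                 ]
  Notes:      [Bob                                      ]
  Active:     [x]                                        
> Company:    [555-0100                                 ]
                                                         
                                                         
                                                         
                                                         
                                                         
                                                         
                                                         
                                                         
                                                         
                                                         


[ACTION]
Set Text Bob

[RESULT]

  Region:     [EU                                      ▼]
  Phone:      [555-0100                                 ]
  Notes:      [Bob                                      ]
  Active:     [x]                                        
> Company:    [Bob                                      ]
                                                         
                                                         
                                                         
                                                         
                                                         
                                                         
                                                         
                                                         
                                                         
                                                         


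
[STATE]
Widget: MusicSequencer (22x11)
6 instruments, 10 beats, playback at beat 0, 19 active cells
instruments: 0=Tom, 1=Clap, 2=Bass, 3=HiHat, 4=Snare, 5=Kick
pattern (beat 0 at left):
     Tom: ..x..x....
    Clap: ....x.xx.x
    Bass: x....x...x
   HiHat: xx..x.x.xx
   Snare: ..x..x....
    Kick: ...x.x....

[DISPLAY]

      ▼123456789      
   Tom··█··█····      
  Clap····█·██·█      
  Bass█····█···█      
 HiHat██··█·█·██      
 Snare··█··█····      
  Kick···█·█····      
                      
                      
                      
                      


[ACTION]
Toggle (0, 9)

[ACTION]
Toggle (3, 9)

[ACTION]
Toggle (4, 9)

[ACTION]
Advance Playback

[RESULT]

      0▼23456789      
   Tom··█··█···█      
  Clap····█·██·█      
  Bass█····█···█      
 HiHat██··█·█·█·      
 Snare··█··█···█      
  Kick···█·█····      
                      
                      
                      
                      


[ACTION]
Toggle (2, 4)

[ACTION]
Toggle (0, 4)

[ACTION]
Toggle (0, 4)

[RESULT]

      0▼23456789      
   Tom··█··█···█      
  Clap····█·██·█      
  Bass█···██···█      
 HiHat██··█·█·█·      
 Snare··█··█···█      
  Kick···█·█····      
                      
                      
                      
                      


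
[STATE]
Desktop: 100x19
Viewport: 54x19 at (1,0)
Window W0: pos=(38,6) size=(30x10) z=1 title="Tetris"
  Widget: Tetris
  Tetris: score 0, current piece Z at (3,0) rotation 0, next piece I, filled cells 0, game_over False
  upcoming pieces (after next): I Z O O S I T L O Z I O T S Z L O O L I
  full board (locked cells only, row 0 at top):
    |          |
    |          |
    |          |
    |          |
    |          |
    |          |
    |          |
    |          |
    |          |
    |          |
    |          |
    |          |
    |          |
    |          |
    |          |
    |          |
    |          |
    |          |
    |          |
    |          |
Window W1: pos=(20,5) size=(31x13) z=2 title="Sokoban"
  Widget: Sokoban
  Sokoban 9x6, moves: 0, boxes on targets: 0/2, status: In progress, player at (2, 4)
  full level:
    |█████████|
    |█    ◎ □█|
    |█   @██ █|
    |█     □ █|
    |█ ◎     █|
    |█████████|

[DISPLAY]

                                                      
                                                      
                                                      
                                                      
                                                      
                   ┏━━━━━━━━━━━━━━━━━━━━━━━━━━━━━┓    
                   ┃ Sokoban                     ┃━━━━
                   ┠─────────────────────────────┨    
                   ┃█████████                    ┃────
                   ┃█    ◎ □█                    ┃ext:
                   ┃█   @██ █                    ┃███ 
                   ┃█     □ █                    ┃    
                   ┃█ ◎     █                    ┃    
                   ┃█████████                    ┃    
                   ┃Moves: 0  0/2                ┃    
                   ┃                             ┃━━━━
                   ┃                             ┃    
                   ┗━━━━━━━━━━━━━━━━━━━━━━━━━━━━━┛    
                                                      


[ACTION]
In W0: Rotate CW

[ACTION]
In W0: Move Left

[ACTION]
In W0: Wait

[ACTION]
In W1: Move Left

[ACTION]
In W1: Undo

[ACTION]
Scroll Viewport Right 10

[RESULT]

                                                      
                                                      
                                                      
                                                      
                                                      
         ┏━━━━━━━━━━━━━━━━━━━━━━━━━━━━━┓              
         ┃ Sokoban                     ┃━━━━━━━━━━━━━━
         ┠─────────────────────────────┨              
         ┃█████████                    ┃──────────────
         ┃█    ◎ □█                    ┃ext:          
         ┃█   @██ █                    ┃███           
         ┃█     □ █                    ┃              
         ┃█ ◎     █                    ┃              
         ┃█████████                    ┃              
         ┃Moves: 0  0/2                ┃              
         ┃                             ┃━━━━━━━━━━━━━━
         ┃                             ┃              
         ┗━━━━━━━━━━━━━━━━━━━━━━━━━━━━━┛              
                                                      


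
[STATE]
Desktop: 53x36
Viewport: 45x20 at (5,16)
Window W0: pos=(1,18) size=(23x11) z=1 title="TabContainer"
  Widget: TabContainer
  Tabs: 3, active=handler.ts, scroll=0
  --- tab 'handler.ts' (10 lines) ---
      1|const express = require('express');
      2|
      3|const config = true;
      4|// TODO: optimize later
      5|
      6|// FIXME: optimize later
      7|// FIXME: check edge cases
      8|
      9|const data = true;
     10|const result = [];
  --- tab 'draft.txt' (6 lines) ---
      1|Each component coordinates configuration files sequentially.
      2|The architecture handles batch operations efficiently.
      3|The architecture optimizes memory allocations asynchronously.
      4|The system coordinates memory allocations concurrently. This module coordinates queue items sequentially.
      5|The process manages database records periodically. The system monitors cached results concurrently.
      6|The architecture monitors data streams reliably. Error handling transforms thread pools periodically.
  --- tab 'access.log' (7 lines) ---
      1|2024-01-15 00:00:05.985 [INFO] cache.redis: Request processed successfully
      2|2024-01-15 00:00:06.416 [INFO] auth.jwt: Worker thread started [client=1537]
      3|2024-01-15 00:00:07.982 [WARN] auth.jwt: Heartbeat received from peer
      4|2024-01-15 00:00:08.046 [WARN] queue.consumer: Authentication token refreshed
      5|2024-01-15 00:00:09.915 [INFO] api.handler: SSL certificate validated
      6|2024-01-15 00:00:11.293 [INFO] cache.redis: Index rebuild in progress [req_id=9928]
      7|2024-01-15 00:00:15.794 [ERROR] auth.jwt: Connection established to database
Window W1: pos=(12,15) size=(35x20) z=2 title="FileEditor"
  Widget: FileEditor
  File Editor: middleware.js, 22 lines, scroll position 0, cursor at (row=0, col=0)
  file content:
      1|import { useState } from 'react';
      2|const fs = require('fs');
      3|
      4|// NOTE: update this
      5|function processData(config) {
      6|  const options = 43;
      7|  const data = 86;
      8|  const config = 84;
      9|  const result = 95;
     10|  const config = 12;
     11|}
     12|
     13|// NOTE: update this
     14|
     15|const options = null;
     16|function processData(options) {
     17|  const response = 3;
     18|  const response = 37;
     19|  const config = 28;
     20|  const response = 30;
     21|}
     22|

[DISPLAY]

       ┃ FileEditor                      ┃   
       ┠─────────────────────────────────┨   
━━━━━━━┃█mport { useState } from 'react'▲┃   
bContai┃const fs = require('fs');       █┃   
───────┃                                ░┃   
ndler.t┃// NOTE: update this            ░┃   
───────┃function processData(config) {  ░┃   
st expr┃  const options = 43;           ░┃   
       ┃  const data = 86;              ░┃   
st conf┃  const config = 84;            ░┃   
TODO: o┃  const result = 95;            ░┃   
       ┃  const config = 12;            ░┃   
━━━━━━━┃}                               ░┃   
       ┃                                ░┃   
       ┃// NOTE: update this            ░┃   
       ┃                                ░┃   
       ┃const options = null;           ░┃   
       ┃function processData(options) { ▼┃   
       ┗━━━━━━━━━━━━━━━━━━━━━━━━━━━━━━━━━┛   
                                             


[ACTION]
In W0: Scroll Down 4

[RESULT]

       ┃ FileEditor                      ┃   
       ┠─────────────────────────────────┨   
━━━━━━━┃█mport { useState } from 'react'▲┃   
bContai┃const fs = require('fs');       █┃   
───────┃                                ░┃   
ndler.t┃// NOTE: update this            ░┃   
───────┃function processData(config) {  ░┃   
       ┃  const options = 43;           ░┃   
FIXME: ┃  const data = 86;              ░┃   
FIXME: ┃  const config = 84;            ░┃   
       ┃  const result = 95;            ░┃   
st data┃  const config = 12;            ░┃   
━━━━━━━┃}                               ░┃   
       ┃                                ░┃   
       ┃// NOTE: update this            ░┃   
       ┃                                ░┃   
       ┃const options = null;           ░┃   
       ┃function processData(options) { ▼┃   
       ┗━━━━━━━━━━━━━━━━━━━━━━━━━━━━━━━━━┛   
                                             


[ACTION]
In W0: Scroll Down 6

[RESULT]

       ┃ FileEditor                      ┃   
       ┠─────────────────────────────────┨   
━━━━━━━┃█mport { useState } from 'react'▲┃   
bContai┃const fs = require('fs');       █┃   
───────┃                                ░┃   
ndler.t┃// NOTE: update this            ░┃   
───────┃function processData(config) {  ░┃   
st resu┃  const options = 43;           ░┃   
       ┃  const data = 86;              ░┃   
       ┃  const config = 84;            ░┃   
       ┃  const result = 95;            ░┃   
       ┃  const config = 12;            ░┃   
━━━━━━━┃}                               ░┃   
       ┃                                ░┃   
       ┃// NOTE: update this            ░┃   
       ┃                                ░┃   
       ┃const options = null;           ░┃   
       ┃function processData(options) { ▼┃   
       ┗━━━━━━━━━━━━━━━━━━━━━━━━━━━━━━━━━┛   
                                             


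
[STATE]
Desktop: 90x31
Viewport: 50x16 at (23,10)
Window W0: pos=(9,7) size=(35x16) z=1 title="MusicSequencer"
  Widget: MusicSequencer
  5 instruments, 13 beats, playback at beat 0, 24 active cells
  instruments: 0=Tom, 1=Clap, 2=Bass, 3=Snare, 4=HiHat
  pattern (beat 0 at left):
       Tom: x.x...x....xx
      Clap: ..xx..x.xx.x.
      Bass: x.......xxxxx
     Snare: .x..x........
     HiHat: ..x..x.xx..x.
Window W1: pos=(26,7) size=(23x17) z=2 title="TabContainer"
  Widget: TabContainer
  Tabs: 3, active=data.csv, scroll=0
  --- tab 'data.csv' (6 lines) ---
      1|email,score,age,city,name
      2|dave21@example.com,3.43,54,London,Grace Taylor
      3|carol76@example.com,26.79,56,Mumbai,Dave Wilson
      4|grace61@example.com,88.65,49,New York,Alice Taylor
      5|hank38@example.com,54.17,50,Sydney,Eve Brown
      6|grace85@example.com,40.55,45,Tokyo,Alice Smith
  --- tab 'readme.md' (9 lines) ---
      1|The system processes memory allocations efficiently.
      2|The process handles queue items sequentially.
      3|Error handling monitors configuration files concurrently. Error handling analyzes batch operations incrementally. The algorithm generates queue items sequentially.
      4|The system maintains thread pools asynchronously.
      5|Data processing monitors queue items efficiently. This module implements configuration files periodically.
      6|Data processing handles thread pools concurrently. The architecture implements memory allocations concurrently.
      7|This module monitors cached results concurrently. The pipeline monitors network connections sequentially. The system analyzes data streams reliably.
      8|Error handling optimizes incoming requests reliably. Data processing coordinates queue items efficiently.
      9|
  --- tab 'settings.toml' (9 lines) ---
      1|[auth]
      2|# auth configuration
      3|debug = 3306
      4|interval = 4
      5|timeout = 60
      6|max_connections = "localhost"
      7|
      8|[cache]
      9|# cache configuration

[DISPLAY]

789┃[data.csv]│ readme.md┃                        
···┃─────────────────────┃                        
·██┃email,score,age,city,┃                        
·██┃dave21@example.com,3.┃                        
···┃carol76@example.com,2┃                        
██·┃grace61@example.com,8┃                        
   ┃hank38@example.com,54┃                        
   ┃grace85@example.com,4┃                        
   ┃                     ┃                        
   ┃                     ┃                        
   ┃                     ┃                        
   ┃                     ┃                        
━━━┃                     ┃                        
   ┗━━━━━━━━━━━━━━━━━━━━━┛                        
                                                  
                                                  


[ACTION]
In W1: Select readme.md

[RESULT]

789┃ data.csv │[readme.md┃                        
···┃─────────────────────┃                        
·██┃The system processes ┃                        
·██┃The process handles q┃                        
···┃Error handling monito┃                        
██·┃The system maintains ┃                        
   ┃Data processing monit┃                        
   ┃Data processing handl┃                        
   ┃This module monitors ┃                        
   ┃Error handling optimi┃                        
   ┃                     ┃                        
   ┃                     ┃                        
━━━┃                     ┃                        
   ┗━━━━━━━━━━━━━━━━━━━━━┛                        
                                                  
                                                  


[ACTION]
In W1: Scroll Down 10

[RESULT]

789┃ data.csv │[readme.md┃                        
···┃─────────────────────┃                        
·██┃                     ┃                        
·██┃                     ┃                        
···┃                     ┃                        
██·┃                     ┃                        
   ┃                     ┃                        
   ┃                     ┃                        
   ┃                     ┃                        
   ┃                     ┃                        
   ┃                     ┃                        
   ┃                     ┃                        
━━━┃                     ┃                        
   ┗━━━━━━━━━━━━━━━━━━━━━┛                        
                                                  
                                                  


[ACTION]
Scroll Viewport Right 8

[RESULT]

a.csv │[readme.md┃                                
─────────────────┃                                
                 ┃                                
                 ┃                                
                 ┃                                
                 ┃                                
                 ┃                                
                 ┃                                
                 ┃                                
                 ┃                                
                 ┃                                
                 ┃                                
                 ┃                                
━━━━━━━━━━━━━━━━━┛                                
                                                  
                                                  


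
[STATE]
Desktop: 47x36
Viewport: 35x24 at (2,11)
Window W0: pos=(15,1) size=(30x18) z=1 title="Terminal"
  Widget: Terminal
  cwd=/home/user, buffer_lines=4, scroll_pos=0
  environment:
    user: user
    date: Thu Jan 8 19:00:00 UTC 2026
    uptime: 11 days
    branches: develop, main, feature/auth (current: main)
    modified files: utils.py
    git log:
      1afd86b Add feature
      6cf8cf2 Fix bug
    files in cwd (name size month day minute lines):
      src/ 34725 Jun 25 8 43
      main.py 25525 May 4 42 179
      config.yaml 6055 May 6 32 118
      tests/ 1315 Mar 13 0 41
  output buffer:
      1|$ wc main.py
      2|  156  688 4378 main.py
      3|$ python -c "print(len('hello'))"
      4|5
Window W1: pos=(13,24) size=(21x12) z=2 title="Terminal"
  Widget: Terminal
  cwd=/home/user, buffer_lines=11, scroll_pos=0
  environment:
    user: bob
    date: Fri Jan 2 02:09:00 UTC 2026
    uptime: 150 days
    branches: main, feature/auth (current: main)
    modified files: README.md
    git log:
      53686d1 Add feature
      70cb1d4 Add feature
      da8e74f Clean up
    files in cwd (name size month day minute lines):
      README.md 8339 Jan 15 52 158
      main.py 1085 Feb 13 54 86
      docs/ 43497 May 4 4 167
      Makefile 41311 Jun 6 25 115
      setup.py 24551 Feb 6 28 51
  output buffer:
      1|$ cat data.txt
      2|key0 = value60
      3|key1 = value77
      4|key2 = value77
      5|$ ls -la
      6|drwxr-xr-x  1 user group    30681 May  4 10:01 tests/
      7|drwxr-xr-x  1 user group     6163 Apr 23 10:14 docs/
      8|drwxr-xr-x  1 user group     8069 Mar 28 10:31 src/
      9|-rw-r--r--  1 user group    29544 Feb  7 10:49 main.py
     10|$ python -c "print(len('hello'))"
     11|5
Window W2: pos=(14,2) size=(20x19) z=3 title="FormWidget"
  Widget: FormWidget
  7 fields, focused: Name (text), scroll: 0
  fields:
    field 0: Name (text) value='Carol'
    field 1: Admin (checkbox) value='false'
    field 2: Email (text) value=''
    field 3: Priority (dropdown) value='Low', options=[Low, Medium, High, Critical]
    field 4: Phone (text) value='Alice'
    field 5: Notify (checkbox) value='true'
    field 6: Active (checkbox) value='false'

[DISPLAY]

            ┃  Active:     [ ] ┃   
            ┃                  ┃   
            ┃                  ┃   
            ┃                  ┃   
            ┃                  ┃   
            ┃                  ┃   
            ┃                  ┃   
            ┃                  ┃━━━
            ┃                  ┃   
            ┗━━━━━━━━━━━━━━━━━━┛   
                                   
                                   
                                   
           ┏━━━━━━━━━━━━━━━━━━━┓   
           ┃ Terminal          ┃   
           ┠───────────────────┨   
           ┃$ cat data.txt     ┃   
           ┃key0 = value60     ┃   
           ┃key1 = value77     ┃   
           ┃key2 = value77     ┃   
           ┃$ ls -la           ┃   
           ┃drwxr-xr-x  1 user ┃   
           ┃drwxr-xr-x  1 user ┃   
           ┃drwxr-xr-x  1 user ┃   


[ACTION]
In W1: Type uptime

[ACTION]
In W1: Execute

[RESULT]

            ┃  Active:     [ ] ┃   
            ┃                  ┃   
            ┃                  ┃   
            ┃                  ┃   
            ┃                  ┃   
            ┃                  ┃   
            ┃                  ┃   
            ┃                  ┃━━━
            ┃                  ┃   
            ┗━━━━━━━━━━━━━━━━━━┛   
                                   
                                   
                                   
           ┏━━━━━━━━━━━━━━━━━━━┓   
           ┃ Terminal          ┃   
           ┠───────────────────┨   
           ┃drwxr-xr-x  1 user ┃   
           ┃drwxr-xr-x  1 user ┃   
           ┃-rw-r--r--  1 user ┃   
           ┃$ python -c "print(┃   
           ┃5                  ┃   
           ┃$ uptime           ┃   
           ┃ 10:00  up 150 days┃   
           ┃$ █                ┃   


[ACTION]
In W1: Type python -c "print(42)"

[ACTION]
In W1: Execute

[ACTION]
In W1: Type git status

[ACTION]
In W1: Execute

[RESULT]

            ┃  Active:     [ ] ┃   
            ┃                  ┃   
            ┃                  ┃   
            ┃                  ┃   
            ┃                  ┃   
            ┃                  ┃   
            ┃                  ┃   
            ┃                  ┃━━━
            ┃                  ┃   
            ┗━━━━━━━━━━━━━━━━━━┛   
                                   
                                   
                                   
           ┏━━━━━━━━━━━━━━━━━━━┓   
           ┃ Terminal          ┃   
           ┠───────────────────┨   
           ┃$ python -c "print(┃   
           ┃42                 ┃   
           ┃$ git status       ┃   
           ┃On branch main     ┃   
           ┃Changes not staged ┃   
           ┃                   ┃   
           ┃        modified:  ┃   
           ┃$ █                ┃   


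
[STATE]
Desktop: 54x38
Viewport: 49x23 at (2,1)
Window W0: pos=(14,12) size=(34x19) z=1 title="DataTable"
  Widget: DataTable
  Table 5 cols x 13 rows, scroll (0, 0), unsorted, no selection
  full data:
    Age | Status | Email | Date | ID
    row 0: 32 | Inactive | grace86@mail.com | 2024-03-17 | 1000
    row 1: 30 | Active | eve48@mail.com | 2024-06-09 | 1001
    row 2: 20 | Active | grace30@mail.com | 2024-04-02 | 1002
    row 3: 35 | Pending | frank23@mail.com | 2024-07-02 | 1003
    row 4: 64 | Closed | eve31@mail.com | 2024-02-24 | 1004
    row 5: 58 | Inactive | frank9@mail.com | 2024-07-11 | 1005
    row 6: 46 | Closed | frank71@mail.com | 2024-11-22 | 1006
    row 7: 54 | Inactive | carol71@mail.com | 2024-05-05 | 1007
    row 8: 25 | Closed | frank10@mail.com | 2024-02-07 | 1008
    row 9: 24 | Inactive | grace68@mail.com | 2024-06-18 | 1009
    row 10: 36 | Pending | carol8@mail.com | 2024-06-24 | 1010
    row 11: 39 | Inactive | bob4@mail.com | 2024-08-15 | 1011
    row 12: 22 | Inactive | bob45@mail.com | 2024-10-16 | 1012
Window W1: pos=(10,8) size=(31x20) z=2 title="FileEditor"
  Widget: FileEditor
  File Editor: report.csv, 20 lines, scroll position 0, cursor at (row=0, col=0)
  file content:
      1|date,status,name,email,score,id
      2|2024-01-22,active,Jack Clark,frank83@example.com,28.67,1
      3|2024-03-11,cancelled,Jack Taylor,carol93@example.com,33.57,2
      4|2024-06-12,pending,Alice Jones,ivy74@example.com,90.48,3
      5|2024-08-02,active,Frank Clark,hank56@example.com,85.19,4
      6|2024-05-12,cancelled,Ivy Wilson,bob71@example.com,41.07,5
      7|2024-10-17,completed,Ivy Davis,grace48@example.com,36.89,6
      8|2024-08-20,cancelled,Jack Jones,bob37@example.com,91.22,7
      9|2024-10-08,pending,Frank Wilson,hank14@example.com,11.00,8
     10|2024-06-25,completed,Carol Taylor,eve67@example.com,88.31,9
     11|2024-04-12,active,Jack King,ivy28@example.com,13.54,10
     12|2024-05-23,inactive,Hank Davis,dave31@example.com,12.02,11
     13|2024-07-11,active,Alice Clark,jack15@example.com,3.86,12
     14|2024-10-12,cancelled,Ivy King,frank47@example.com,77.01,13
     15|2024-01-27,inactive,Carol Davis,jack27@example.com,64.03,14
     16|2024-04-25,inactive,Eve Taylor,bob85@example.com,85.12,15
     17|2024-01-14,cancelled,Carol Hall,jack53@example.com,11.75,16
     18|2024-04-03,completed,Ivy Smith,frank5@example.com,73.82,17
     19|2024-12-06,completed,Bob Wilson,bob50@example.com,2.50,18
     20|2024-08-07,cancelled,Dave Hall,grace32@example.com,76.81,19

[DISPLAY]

                                                 
                                                 
                                                 
                                                 
                                                 
                                                 
                                                 
        ┏━━━━━━━━━━━━━━━━━━━━━━━━━━━━━┓          
        ┃ FileEditor                  ┃          
        ┠─────────────────────────────┨          
        ┃█ate,status,name,email,score▲┃          
        ┃2024-01-22,active,Jack Clark█┃━━━━━━┓   
        ┃2024-03-11,cancelled,Jack Ta░┃      ┃   
        ┃2024-06-12,pending,Alice Jon░┃──────┨   
        ┃2024-08-02,active,Frank Clar░┃   │Da┃   
        ┃2024-05-12,cancelled,Ivy Wil░┃───┼──┃   
        ┃2024-10-17,completed,Ivy Dav░┃com│20┃   
        ┃2024-08-20,cancelled,Jack Jo░┃m  │20┃   
        ┃2024-10-08,pending,Frank Wil░┃com│20┃   
        ┃2024-06-25,completed,Carol T░┃com│20┃   
        ┃2024-04-12,active,Jack King,░┃m  │20┃   
        ┃2024-05-23,inactive,Hank Dav░┃om │20┃   
        ┃2024-07-11,active,Alice Clar░┃com│20┃   


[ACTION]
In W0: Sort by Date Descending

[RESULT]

                                                 
                                                 
                                                 
                                                 
                                                 
                                                 
                                                 
        ┏━━━━━━━━━━━━━━━━━━━━━━━━━━━━━┓          
        ┃ FileEditor                  ┃          
        ┠─────────────────────────────┨          
        ┃█ate,status,name,email,score▲┃          
        ┃2024-01-22,active,Jack Clark█┃━━━━━━┓   
        ┃2024-03-11,cancelled,Jack Ta░┃      ┃   
        ┃2024-06-12,pending,Alice Jon░┃──────┨   
        ┃2024-08-02,active,Frank Clar░┃   │Da┃   
        ┃2024-05-12,cancelled,Ivy Wil░┃───┼──┃   
        ┃2024-10-17,completed,Ivy Dav░┃com│20┃   
        ┃2024-08-20,cancelled,Jack Jo░┃m  │20┃   
        ┃2024-10-08,pending,Frank Wil░┃   │20┃   
        ┃2024-06-25,completed,Carol T░┃om │20┃   
        ┃2024-04-12,active,Jack King,░┃com│20┃   
        ┃2024-05-23,inactive,Hank Dav░┃om │20┃   
        ┃2024-07-11,active,Alice Clar░┃com│20┃   


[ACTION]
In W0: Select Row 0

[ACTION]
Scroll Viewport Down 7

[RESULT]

        ┏━━━━━━━━━━━━━━━━━━━━━━━━━━━━━┓          
        ┃ FileEditor                  ┃          
        ┠─────────────────────────────┨          
        ┃█ate,status,name,email,score▲┃          
        ┃2024-01-22,active,Jack Clark█┃━━━━━━┓   
        ┃2024-03-11,cancelled,Jack Ta░┃      ┃   
        ┃2024-06-12,pending,Alice Jon░┃──────┨   
        ┃2024-08-02,active,Frank Clar░┃   │Da┃   
        ┃2024-05-12,cancelled,Ivy Wil░┃───┼──┃   
        ┃2024-10-17,completed,Ivy Dav░┃com│20┃   
        ┃2024-08-20,cancelled,Jack Jo░┃m  │20┃   
        ┃2024-10-08,pending,Frank Wil░┃   │20┃   
        ┃2024-06-25,completed,Carol T░┃om │20┃   
        ┃2024-04-12,active,Jack King,░┃com│20┃   
        ┃2024-05-23,inactive,Hank Dav░┃om │20┃   
        ┃2024-07-11,active,Alice Clar░┃com│20┃   
        ┃2024-10-12,cancelled,Ivy Kin░┃m  │20┃   
        ┃2024-01-27,inactive,Carol Da░┃com│20┃   
        ┃2024-04-25,inactive,Eve Tayl▼┃com│20┃   
        ┗━━━━━━━━━━━━━━━━━━━━━━━━━━━━━┛com│20┃   
            ┃64 │Closed  │eve31@mail.com  │20┃   
            ┃25 │Closed  │frank10@mail.com│20┃   
            ┗━━━━━━━━━━━━━━━━━━━━━━━━━━━━━━━━┛   


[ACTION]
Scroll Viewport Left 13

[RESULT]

          ┏━━━━━━━━━━━━━━━━━━━━━━━━━━━━━┓        
          ┃ FileEditor                  ┃        
          ┠─────────────────────────────┨        
          ┃█ate,status,name,email,score▲┃        
          ┃2024-01-22,active,Jack Clark█┃━━━━━━┓ 
          ┃2024-03-11,cancelled,Jack Ta░┃      ┃ 
          ┃2024-06-12,pending,Alice Jon░┃──────┨ 
          ┃2024-08-02,active,Frank Clar░┃   │Da┃ 
          ┃2024-05-12,cancelled,Ivy Wil░┃───┼──┃ 
          ┃2024-10-17,completed,Ivy Dav░┃com│20┃ 
          ┃2024-08-20,cancelled,Jack Jo░┃m  │20┃ 
          ┃2024-10-08,pending,Frank Wil░┃   │20┃ 
          ┃2024-06-25,completed,Carol T░┃om │20┃ 
          ┃2024-04-12,active,Jack King,░┃com│20┃ 
          ┃2024-05-23,inactive,Hank Dav░┃om │20┃ 
          ┃2024-07-11,active,Alice Clar░┃com│20┃ 
          ┃2024-10-12,cancelled,Ivy Kin░┃m  │20┃ 
          ┃2024-01-27,inactive,Carol Da░┃com│20┃ 
          ┃2024-04-25,inactive,Eve Tayl▼┃com│20┃ 
          ┗━━━━━━━━━━━━━━━━━━━━━━━━━━━━━┛com│20┃ 
              ┃64 │Closed  │eve31@mail.com  │20┃ 
              ┃25 │Closed  │frank10@mail.com│20┃ 
              ┗━━━━━━━━━━━━━━━━━━━━━━━━━━━━━━━━┛ 


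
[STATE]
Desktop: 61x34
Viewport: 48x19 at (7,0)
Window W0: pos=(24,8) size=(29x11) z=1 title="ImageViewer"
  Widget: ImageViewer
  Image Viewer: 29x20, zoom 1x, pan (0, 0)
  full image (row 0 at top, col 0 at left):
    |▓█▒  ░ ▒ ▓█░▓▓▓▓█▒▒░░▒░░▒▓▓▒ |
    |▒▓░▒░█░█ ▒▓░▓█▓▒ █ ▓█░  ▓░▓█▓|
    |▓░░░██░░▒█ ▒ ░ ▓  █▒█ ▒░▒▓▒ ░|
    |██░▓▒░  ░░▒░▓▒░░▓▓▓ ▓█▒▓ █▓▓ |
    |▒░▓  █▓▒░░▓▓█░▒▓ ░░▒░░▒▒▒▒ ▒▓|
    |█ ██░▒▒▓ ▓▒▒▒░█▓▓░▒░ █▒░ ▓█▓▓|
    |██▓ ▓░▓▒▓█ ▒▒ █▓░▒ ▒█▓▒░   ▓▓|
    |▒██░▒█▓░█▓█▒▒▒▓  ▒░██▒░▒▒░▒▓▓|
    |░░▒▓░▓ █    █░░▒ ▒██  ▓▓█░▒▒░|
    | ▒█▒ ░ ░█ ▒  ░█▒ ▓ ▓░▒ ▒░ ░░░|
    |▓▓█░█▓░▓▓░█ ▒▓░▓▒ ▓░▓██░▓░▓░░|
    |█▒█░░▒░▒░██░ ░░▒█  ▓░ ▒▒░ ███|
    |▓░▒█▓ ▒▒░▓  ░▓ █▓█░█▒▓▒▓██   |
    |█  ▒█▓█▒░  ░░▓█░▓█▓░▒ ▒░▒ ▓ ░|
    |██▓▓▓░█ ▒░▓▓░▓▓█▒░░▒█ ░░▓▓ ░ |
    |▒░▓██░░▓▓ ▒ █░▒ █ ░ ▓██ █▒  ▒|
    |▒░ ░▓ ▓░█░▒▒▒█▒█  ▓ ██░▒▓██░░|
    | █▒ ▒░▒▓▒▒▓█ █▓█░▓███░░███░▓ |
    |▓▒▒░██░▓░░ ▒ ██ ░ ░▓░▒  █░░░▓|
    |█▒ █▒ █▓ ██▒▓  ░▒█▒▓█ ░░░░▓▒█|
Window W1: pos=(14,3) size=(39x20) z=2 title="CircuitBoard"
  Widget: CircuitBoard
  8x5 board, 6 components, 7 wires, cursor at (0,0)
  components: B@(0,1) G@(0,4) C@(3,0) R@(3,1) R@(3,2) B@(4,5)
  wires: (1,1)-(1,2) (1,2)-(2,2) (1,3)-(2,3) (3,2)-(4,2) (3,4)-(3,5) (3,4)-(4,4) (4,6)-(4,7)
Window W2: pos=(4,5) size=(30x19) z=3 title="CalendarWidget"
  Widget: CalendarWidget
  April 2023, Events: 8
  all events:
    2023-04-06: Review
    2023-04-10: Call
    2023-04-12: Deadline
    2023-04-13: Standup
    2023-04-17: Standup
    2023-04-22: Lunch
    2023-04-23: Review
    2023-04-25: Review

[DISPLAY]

                                                
                                                
                                                
       ┏━━━━━━━━━━━━━━━━━━━━━━━━━━━━━━━━━━━━━┓  
       ┃ CircuitBoard                        ┃  
━━━━━━━━━━━━━━━━━━━━━━━━━━┓──────────────────┨  
alendarWidget             ┃                  ┃  
──────────────────────────┨ G                ┃  
       April 2023         ┃                  ┃  
 Tu We Th Fr Sa Su        ┃                  ┃  
              1  2        ┃                  ┃  
  4  5  6*  7  8  9       ┃                  ┃  
* 11 12* 13* 14 15 16     ┃                  ┃  
* 18 19 20 21 22* 23*     ┃ · ─ ·            ┃  
 25* 26 27 28 29 30       ┃ │                ┃  
                          ┃ ·   B   · ─ ·    ┃  
                          ┃                  ┃  
                          ┃                  ┃  
                          ┃                  ┃  


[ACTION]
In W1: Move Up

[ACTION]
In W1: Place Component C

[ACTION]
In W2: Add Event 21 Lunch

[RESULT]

                                                
                                                
                                                
       ┏━━━━━━━━━━━━━━━━━━━━━━━━━━━━━━━━━━━━━┓  
       ┃ CircuitBoard                        ┃  
━━━━━━━━━━━━━━━━━━━━━━━━━━┓──────────────────┨  
alendarWidget             ┃                  ┃  
──────────────────────────┨ G                ┃  
       April 2023         ┃                  ┃  
 Tu We Th Fr Sa Su        ┃                  ┃  
              1  2        ┃                  ┃  
  4  5  6*  7  8  9       ┃                  ┃  
* 11 12* 13* 14 15 16     ┃                  ┃  
* 18 19 20 21* 22* 23*    ┃ · ─ ·            ┃  
 25* 26 27 28 29 30       ┃ │                ┃  
                          ┃ ·   B   · ─ ·    ┃  
                          ┃                  ┃  
                          ┃                  ┃  
                          ┃                  ┃  
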